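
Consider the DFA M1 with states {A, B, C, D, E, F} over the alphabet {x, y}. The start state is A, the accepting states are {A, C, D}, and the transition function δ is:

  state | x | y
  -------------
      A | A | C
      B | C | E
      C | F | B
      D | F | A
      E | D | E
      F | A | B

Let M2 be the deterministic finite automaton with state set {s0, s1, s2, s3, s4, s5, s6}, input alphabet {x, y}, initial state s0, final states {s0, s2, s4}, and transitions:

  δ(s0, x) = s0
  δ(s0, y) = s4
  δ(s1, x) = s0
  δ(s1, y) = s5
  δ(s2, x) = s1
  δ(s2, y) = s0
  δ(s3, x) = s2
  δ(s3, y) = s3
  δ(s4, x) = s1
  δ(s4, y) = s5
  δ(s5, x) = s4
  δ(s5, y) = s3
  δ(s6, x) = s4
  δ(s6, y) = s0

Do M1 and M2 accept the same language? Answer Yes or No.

Exploring the product automaton M1 × M2 from the start pair (A, s0), following both machines on each input symbol, reaches 6 state pairs: (A, s0), (C, s4), (F, s1), (B, s5), (E, s3), (D, s2).
M1 accepts in {A, C, D} and M2 accepts in {s0, s2, s4}. In every reachable pair the two components are either both accepting — (A, s0), (C, s4), (D, s2) — or both non-accepting, so no string is accepted by exactly one of the machines: L(M1) \ L(M2) and L(M2) \ L(M1) are both empty.
Hence every string is accepted by M1 iff it is accepted by M2, and the two languages coincide.

Yes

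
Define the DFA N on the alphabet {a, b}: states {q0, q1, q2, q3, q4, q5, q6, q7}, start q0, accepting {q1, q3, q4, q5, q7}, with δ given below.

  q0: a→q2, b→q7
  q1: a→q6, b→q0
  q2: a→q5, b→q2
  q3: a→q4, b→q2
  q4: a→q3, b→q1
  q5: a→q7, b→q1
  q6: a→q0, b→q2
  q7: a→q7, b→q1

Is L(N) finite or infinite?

State q2 is reachable from the start and can reach an accepting state, and it lies on the cycle q2 → q2.
Traversing that cycle any number of times yields accepted strings of unbounded length, so the language is infinite.

infinite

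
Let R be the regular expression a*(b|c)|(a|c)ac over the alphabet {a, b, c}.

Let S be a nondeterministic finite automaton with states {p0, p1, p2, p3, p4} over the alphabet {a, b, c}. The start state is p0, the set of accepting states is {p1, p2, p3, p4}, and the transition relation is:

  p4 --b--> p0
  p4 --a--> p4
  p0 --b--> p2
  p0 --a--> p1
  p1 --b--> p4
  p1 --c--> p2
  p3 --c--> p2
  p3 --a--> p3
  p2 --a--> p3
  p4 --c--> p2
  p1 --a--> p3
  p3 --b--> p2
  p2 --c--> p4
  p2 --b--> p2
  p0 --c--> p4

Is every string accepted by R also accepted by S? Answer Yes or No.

Converting the expression R to a DFA (subset construction, then merging equivalent states) gives the minimal DFA with states {r0, r1, r2, r3, r4, r5}, start state r0, accepting states {r2, r3} and transitions r0: a→r1, b→r2, c→r3; r1: a→r1, b→r2, c→r2; r2: a→r4, b→r4, c→r4; r3: a→r5, b→r4, c→r4; r4: a→r4, b→r4, c→r4; r5: a→r4, b→r4, c→r2.
Exploring the product automaton R × S from the start pair (r0, p0), following both machines on each input symbol, reaches 12 state pairs: (r0, p0), (r1, p1), (r2, p2), (r3, p4), (r1, p3), (r2, p4), (r4, p3), (r4, p2), (r4, p4), (r5, p4), (r4, p0), (r4, p1).
R accepts in {r2, r3} and S accepts in {p1, p2, p3, p4}. The reachable pairs whose R-component is accepting are (r2, p2), (r3, p4), (r2, p4); in each of them the S-component is accepting too, so the product for L(R) \ L(S) (R-component accepting, S-component rejecting) has no reachable accepting pair and the difference is empty.
Hence every string in L(R) is also in L(S).

Yes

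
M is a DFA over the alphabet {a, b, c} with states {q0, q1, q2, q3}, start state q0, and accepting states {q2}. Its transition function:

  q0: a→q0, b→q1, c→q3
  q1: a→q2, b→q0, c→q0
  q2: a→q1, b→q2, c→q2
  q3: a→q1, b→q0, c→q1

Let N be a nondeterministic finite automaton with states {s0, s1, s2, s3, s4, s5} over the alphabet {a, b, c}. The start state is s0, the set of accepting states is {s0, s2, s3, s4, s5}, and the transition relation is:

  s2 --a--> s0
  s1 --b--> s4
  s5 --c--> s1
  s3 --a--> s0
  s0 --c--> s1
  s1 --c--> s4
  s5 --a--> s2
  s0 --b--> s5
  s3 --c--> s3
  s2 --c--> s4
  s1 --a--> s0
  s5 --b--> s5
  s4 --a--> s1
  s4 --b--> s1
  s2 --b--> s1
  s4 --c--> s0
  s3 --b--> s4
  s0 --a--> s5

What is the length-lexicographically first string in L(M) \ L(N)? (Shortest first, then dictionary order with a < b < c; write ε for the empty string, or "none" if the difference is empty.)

bab

The string bab is accepted by M but not by N.
No shorter string lies in the difference, and bab is the lexicographically first length-3 string in L(M) \ L(N).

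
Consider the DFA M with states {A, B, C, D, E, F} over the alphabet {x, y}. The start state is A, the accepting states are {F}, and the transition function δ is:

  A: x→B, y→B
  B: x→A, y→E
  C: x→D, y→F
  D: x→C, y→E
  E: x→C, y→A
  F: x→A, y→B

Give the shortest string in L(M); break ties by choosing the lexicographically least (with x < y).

xyxy

A breadth-first search from A reaches an accepting state first via the path A → B → E → C → F on input xyxy.
No string of length < 4 is accepted (BFS exhausts all shorter strings without reaching an accepting state), and xyxy is the lexicographically least accepting string of length 4.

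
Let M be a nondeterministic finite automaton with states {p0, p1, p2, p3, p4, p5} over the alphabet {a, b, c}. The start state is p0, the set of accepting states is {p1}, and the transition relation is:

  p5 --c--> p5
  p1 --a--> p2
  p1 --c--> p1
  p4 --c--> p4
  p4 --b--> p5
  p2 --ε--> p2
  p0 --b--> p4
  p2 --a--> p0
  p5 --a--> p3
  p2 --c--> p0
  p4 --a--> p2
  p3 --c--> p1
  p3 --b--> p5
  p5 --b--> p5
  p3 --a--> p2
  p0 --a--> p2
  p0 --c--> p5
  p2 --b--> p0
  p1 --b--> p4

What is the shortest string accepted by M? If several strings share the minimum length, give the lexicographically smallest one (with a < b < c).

A breadth-first search from p0 reaches an accepting state first via the path p0 → p5 → p3 → p1 on input cac.
No string of length < 3 is accepted (BFS exhausts all shorter strings without reaching an accepting state), and cac is the lexicographically least accepting string of length 3.

cac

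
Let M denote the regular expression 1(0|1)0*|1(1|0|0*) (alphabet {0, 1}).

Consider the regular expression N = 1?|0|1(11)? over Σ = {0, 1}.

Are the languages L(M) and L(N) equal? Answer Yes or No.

The string 10 is accepted by M but rejected by N.
So L(M) ≠ L(N).

No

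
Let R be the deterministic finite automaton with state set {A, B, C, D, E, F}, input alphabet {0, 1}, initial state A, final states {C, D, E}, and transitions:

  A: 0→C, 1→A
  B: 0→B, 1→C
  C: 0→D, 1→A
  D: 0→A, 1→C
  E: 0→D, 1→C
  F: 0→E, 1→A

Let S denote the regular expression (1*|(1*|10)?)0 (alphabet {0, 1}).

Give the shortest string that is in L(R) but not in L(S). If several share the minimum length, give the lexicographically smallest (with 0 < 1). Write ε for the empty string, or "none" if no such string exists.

00

The string 00 is accepted by R but not by S.
No shorter string lies in the difference, and 00 is the lexicographically first length-2 string in L(R) \ L(S).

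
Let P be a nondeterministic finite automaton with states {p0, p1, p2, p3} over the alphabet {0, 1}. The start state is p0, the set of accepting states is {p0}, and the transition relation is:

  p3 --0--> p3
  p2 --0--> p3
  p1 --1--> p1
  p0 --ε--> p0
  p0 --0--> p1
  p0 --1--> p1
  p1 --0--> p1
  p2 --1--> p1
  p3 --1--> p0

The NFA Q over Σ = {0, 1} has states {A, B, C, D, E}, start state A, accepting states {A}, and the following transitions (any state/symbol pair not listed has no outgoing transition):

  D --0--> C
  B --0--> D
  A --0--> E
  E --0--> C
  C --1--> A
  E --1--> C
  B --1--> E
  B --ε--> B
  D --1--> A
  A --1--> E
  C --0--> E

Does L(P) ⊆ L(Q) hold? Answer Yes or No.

Exploring the product automaton P × Q from the start pair (p0, A), following both machines on each input symbol, reaches 4 state pairs: (p0, A), (p1, E), (p1, C), (p1, A).
P accepts in {p0} and Q accepts in {A}. The reachable pairs whose P-component is accepting are (p0, A); in each of them the Q-component is accepting too, so the product for L(P) \ L(Q) (P-component accepting, Q-component rejecting) has no reachable accepting pair and the difference is empty.
Hence every string in L(P) is also in L(Q).

Yes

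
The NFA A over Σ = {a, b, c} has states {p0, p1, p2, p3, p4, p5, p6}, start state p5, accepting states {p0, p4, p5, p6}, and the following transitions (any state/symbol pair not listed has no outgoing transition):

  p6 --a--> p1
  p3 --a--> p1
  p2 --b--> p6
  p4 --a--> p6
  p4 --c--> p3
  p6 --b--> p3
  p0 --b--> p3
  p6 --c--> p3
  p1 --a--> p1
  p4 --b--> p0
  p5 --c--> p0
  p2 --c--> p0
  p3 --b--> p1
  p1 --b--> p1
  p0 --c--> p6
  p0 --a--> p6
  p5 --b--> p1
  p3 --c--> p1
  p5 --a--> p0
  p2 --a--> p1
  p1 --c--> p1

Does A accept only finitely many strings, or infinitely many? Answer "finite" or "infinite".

The useful states (reachable from p5 and able to reach an accepting state) are {p0, p5, p6}.
Restricted to these states the transition graph has no cycle, so every accepting path has bounded length and L is finite.

finite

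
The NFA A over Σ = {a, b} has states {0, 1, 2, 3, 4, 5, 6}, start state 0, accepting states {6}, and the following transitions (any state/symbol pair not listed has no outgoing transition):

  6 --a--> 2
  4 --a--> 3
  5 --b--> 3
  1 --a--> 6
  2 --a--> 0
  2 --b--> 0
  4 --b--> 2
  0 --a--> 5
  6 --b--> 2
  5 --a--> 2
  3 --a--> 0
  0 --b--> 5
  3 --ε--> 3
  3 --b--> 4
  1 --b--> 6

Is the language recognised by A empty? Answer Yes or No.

The states reachable from the start state are {0, 2, 3, 4, 5}.
None of the accepting states {6} is reachable, so no string is accepted and L(A) = ∅.

Yes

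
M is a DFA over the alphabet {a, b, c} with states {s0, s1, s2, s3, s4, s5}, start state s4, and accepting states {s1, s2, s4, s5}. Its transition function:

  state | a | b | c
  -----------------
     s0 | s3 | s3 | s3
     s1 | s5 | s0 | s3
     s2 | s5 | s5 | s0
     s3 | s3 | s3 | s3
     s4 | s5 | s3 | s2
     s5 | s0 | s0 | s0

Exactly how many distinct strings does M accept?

The useful subgraph on states {s2, s4, s5} is acyclic, so L(M) is finite; the longest accepting path visits 3 useful states, giving maximum string length 2.
Counting accepting paths from s4 by length: 1 of length 0, 2 of length 1, 2 of length 2. Total 5.

5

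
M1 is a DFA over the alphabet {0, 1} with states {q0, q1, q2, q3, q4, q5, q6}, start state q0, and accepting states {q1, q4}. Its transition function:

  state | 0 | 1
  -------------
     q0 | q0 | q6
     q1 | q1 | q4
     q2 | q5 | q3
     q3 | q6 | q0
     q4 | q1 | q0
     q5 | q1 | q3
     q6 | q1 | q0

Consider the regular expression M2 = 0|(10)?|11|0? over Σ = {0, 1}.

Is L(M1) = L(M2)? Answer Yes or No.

The string 010 is accepted by M1 but rejected by M2.
So L(M1) ≠ L(M2).

No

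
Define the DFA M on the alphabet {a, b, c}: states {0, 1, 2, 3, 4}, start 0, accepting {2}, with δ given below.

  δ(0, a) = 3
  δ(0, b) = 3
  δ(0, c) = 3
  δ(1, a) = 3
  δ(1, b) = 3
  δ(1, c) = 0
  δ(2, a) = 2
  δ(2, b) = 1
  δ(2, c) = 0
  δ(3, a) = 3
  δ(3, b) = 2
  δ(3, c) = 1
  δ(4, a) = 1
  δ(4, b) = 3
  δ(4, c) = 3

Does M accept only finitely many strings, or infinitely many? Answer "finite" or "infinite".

infinite

State 0 is reachable from the start and can reach an accepting state, and it lies on the cycle 0 → 3 → 1 → 0.
Traversing that cycle any number of times yields accepted strings of unbounded length, so the language is infinite.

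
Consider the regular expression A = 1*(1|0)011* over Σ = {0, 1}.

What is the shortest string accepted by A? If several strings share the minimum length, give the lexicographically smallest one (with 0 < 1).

By inspection of the expression, no string of length less than 3 matches, and 001 is the lexicographically first match of length 3.

001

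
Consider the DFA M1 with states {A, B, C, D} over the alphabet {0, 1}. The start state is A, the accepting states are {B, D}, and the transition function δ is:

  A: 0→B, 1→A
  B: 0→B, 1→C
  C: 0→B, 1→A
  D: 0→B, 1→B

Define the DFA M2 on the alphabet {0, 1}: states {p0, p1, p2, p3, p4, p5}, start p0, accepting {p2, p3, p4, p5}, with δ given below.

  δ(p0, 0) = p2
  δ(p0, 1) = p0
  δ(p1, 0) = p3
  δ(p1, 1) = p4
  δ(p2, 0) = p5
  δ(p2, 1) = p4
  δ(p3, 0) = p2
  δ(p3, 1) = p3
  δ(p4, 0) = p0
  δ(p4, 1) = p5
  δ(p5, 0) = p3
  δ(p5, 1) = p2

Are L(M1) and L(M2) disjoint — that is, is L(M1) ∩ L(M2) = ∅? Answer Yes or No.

No

The string 0 is accepted by both M1 and M2.
Hence L(M1) ∩ L(M2) ≠ ∅.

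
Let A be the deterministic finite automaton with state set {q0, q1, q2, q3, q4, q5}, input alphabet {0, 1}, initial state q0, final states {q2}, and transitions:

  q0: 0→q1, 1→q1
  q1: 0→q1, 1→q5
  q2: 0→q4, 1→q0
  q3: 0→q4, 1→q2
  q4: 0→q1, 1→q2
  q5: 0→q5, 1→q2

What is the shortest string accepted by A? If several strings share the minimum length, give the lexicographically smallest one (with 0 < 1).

A breadth-first search from q0 reaches an accepting state first via the path q0 → q1 → q5 → q2 on input 011.
No string of length < 3 is accepted (BFS exhausts all shorter strings without reaching an accepting state), and 011 is the lexicographically least accepting string of length 3.

011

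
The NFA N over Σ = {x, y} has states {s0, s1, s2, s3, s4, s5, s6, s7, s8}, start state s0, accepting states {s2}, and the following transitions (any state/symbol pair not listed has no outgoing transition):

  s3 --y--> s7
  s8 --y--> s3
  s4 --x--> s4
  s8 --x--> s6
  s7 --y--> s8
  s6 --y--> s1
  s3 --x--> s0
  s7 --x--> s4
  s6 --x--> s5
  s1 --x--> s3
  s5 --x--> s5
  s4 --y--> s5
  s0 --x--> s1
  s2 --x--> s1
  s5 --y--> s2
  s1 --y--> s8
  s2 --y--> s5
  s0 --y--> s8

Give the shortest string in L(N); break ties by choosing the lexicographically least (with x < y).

yxxy

A breadth-first search from s0 reaches an accepting state first via the path s0 → s8 → s6 → s5 → s2 on input yxxy.
No string of length < 4 is accepted (BFS exhausts all shorter strings without reaching an accepting state), and yxxy is the lexicographically least accepting string of length 4.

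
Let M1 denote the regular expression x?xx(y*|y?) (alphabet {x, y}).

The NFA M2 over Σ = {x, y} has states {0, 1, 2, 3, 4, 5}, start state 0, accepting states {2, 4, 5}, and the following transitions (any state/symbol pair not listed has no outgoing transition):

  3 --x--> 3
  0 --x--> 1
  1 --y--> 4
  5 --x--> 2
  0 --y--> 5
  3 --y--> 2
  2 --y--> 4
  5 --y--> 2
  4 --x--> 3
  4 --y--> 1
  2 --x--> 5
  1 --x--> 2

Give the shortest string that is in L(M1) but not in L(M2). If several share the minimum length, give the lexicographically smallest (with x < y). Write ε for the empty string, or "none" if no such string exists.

xxyy

The string xxyy is accepted by M1 but not by M2.
No shorter string lies in the difference, and xxyy is the lexicographically first length-4 string in L(M1) \ L(M2).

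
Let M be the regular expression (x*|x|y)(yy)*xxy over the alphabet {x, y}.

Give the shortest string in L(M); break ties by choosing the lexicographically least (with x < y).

xxy

By inspection of the expression, no string of length less than 3 matches, and xxy is the lexicographically first match of length 3.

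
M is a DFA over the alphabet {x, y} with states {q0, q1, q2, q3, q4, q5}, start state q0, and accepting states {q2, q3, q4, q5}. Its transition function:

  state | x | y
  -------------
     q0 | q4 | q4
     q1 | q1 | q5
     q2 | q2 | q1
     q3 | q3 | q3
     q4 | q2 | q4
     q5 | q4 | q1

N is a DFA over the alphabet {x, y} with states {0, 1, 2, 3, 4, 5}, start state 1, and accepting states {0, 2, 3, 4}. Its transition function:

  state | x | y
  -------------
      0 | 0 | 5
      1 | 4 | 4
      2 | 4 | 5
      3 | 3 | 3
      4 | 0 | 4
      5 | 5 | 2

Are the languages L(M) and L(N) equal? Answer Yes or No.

Yes

Exploring the product automaton M × N from the start pair (q0, 1), following both machines on each input symbol, reaches 5 state pairs: (q0, 1), (q4, 4), (q2, 0), (q1, 5), (q5, 2).
M accepts in {q2, q3, q4, q5} and N accepts in {0, 2, 3, 4}. In every reachable pair the two components are either both accepting — (q4, 4), (q2, 0), (q5, 2) — or both non-accepting, so no string is accepted by exactly one of the machines: L(M) \ L(N) and L(N) \ L(M) are both empty.
Hence every string is accepted by M iff it is accepted by N, and the two languages coincide.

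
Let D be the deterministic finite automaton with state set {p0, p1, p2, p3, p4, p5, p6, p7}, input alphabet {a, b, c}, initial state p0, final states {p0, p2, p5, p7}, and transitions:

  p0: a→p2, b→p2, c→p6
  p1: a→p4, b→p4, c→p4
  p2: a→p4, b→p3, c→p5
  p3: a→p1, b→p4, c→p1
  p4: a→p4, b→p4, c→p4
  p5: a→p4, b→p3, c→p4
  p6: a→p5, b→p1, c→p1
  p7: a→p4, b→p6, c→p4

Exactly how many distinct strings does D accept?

The useful subgraph on states {p0, p2, p5, p6} is acyclic, so L(D) is finite; the longest accepting path visits 3 useful states, giving maximum string length 2.
Counting accepting paths from p0 by length: 1 of length 0, 2 of length 1, 3 of length 2. Total 6.

6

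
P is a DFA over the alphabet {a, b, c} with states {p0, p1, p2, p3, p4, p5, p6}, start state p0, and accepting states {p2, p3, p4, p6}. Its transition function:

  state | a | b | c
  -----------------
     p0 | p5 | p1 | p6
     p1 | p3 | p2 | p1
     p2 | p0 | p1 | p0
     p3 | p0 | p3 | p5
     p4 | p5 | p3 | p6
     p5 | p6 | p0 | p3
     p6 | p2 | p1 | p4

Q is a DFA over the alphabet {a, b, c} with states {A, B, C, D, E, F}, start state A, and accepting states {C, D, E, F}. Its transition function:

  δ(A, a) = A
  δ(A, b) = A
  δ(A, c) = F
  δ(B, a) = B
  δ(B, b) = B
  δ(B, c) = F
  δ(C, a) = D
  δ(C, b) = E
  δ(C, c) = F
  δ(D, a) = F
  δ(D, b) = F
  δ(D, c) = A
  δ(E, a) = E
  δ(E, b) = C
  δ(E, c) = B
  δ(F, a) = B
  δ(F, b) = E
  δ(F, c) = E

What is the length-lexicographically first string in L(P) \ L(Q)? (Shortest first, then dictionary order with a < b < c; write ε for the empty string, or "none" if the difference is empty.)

The string aa is accepted by P but not by Q.
No shorter string lies in the difference, and aa is the lexicographically first length-2 string in L(P) \ L(Q).

aa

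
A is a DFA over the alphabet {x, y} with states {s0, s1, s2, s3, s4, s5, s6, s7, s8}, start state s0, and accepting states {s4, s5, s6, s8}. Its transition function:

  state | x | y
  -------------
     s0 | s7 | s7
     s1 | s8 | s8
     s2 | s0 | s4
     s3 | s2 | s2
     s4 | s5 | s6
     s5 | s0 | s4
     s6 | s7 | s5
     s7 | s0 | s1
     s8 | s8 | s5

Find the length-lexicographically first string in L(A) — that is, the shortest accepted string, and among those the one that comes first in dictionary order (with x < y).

xyx

A breadth-first search from s0 reaches an accepting state first via the path s0 → s7 → s1 → s8 on input xyx.
No string of length < 3 is accepted (BFS exhausts all shorter strings without reaching an accepting state), and xyx is the lexicographically least accepting string of length 3.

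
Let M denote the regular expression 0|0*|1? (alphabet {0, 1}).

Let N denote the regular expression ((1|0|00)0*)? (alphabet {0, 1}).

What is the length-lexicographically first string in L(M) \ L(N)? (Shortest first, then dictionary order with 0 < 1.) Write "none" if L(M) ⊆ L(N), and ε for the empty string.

Converting the expression M to a DFA (subset construction, then merging equivalent states) gives the minimal DFA with states {m0, m1, m2, m3}, start state m0, accepting states {m0, m1, m2} and transitions m0: 0→m1, 1→m2; m1: 0→m1, 1→m3; m2: 0→m3, 1→m3; m3: 0→m3, 1→m3.
Converting the expression N to a DFA (subset construction, then merging equivalent states) gives the minimal DFA with states {n0, n1, n2}, start state n0, accepting states {n0, n1} and transitions n0: 0→n1, 1→n1; n1: 0→n1, 1→n2; n2: 0→n2, 1→n2.
Exploring the product automaton M × N from the start pair (m0, n0), following both machines on each input symbol, reaches 5 state pairs: (m0, n0), (m1, n1), (m2, n1), (m3, n2), (m3, n1).
M accepts in {m0, m1, m2} and N accepts in {n0, n1}. The reachable pairs whose M-component is accepting are (m0, n0), (m1, n1), (m2, n1); in each of them the N-component is accepting too, so the product for L(M) \ L(N) (M-component accepting, N-component rejecting) has no reachable accepting pair and the difference is empty.
So every string accepted by M is also accepted by N: L(M) \ L(N) = ∅ and there is no such string.

none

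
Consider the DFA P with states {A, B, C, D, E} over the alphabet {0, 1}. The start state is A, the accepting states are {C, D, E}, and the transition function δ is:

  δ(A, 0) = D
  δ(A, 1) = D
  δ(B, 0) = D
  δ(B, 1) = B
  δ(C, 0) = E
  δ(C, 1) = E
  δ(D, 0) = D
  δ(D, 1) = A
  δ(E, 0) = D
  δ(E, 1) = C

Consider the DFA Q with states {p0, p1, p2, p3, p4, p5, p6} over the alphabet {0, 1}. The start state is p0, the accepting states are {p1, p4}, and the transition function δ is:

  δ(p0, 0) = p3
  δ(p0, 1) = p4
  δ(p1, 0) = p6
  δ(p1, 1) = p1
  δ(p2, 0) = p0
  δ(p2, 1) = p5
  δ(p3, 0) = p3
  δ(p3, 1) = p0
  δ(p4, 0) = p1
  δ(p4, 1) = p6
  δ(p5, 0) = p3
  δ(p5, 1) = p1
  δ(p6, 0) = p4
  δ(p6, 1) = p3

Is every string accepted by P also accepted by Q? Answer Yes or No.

No

The string 0 is in L(P) but not in L(Q).
So L(P) ⊄ L(Q).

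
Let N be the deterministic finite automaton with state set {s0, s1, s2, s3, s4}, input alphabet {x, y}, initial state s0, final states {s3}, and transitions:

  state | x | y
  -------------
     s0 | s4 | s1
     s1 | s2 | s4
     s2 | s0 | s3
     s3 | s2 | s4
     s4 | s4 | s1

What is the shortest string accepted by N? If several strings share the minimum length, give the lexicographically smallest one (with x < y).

yxy

A breadth-first search from s0 reaches an accepting state first via the path s0 → s1 → s2 → s3 on input yxy.
No string of length < 3 is accepted (BFS exhausts all shorter strings without reaching an accepting state), and yxy is the lexicographically least accepting string of length 3.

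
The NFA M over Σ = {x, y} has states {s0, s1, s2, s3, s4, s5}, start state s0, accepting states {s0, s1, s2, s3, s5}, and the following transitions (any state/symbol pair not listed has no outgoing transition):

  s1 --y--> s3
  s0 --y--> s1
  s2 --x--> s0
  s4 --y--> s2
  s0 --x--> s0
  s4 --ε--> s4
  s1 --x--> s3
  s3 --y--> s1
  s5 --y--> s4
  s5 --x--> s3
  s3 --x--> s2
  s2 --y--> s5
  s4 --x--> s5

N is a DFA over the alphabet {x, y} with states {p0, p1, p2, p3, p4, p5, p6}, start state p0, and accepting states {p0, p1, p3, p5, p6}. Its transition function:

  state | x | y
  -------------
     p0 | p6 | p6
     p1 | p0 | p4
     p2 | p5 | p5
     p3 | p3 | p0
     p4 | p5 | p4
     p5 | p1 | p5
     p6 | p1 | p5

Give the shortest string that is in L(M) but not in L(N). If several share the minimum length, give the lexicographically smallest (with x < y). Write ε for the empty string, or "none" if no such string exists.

xxy

The string xxy is accepted by M but not by N.
No shorter string lies in the difference, and xxy is the lexicographically first length-3 string in L(M) \ L(N).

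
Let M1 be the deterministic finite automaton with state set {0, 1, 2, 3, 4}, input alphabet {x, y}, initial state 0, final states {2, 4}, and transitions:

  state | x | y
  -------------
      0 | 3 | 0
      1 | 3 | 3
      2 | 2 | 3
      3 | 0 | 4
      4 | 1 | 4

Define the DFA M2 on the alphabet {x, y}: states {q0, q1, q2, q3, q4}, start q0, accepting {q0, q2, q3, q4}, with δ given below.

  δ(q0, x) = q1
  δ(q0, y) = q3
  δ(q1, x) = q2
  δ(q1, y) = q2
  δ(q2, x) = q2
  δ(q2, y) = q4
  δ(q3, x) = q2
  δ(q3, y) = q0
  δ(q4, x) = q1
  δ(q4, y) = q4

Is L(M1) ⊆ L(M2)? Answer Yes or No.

Exploring the product automaton M1 × M2 from the start pair (0, q0), following both machines on each input symbol, reaches 12 state pairs: (0, q0), (3, q1), (0, q3), (0, q2), (4, q2), (3, q2), (0, q4), (1, q2), (4, q4), (3, q4), (1, q1), (0, q1).
M1 accepts in {2, 4} and M2 accepts in {q0, q2, q3, q4}. The reachable pairs whose M1-component is accepting are (4, q2), (4, q4); in each of them the M2-component is accepting too, so the product for L(M1) \ L(M2) (M1-component accepting, M2-component rejecting) has no reachable accepting pair and the difference is empty.
Hence every string in L(M1) is also in L(M2).

Yes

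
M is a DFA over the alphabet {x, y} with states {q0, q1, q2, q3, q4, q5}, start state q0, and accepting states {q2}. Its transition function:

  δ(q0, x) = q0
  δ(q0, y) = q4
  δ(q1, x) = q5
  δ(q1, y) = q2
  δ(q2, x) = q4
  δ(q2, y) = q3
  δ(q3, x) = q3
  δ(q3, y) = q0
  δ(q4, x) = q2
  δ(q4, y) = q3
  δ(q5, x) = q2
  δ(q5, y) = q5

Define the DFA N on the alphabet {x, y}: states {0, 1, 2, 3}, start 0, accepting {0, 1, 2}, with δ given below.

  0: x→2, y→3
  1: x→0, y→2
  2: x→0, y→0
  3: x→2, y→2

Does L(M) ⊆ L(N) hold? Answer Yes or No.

Exploring the product automaton M × N from the start pair (q0, 0), following both machines on each input symbol, reaches 11 state pairs: (q0, 0), (q0, 2), (q4, 3), (q4, 0), (q2, 2), (q3, 2), (q3, 3), (q3, 0), (q0, 3), (q4, 2), (q2, 0).
M accepts in {q2} and N accepts in {0, 1, 2}. The reachable pairs whose M-component is accepting are (q2, 2), (q2, 0); in each of them the N-component is accepting too, so the product for L(M) \ L(N) (M-component accepting, N-component rejecting) has no reachable accepting pair and the difference is empty.
Hence every string in L(M) is also in L(N).

Yes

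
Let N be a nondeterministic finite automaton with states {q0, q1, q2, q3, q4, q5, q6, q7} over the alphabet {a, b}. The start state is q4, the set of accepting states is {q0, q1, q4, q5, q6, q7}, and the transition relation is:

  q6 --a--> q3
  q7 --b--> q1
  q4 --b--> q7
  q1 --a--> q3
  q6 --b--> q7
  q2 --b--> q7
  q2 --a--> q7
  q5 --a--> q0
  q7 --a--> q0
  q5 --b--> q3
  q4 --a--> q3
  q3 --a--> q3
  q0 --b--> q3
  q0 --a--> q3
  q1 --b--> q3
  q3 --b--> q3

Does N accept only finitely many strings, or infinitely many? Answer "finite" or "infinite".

finite

The useful states (reachable from q4 and able to reach an accepting state) are {q0, q1, q4, q7}.
Restricted to these states the transition graph has no cycle, so every accepting path has bounded length and L is finite.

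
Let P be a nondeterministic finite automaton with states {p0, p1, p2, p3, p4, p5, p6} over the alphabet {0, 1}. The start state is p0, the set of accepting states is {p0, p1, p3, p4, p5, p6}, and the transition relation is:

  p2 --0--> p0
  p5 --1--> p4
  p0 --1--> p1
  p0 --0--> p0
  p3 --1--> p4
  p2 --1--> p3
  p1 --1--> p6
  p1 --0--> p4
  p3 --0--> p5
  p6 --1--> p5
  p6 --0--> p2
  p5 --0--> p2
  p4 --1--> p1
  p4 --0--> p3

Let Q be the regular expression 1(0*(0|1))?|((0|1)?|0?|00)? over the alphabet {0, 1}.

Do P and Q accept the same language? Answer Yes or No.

No

The string 01 is accepted by P but rejected by Q.
So L(P) ≠ L(Q).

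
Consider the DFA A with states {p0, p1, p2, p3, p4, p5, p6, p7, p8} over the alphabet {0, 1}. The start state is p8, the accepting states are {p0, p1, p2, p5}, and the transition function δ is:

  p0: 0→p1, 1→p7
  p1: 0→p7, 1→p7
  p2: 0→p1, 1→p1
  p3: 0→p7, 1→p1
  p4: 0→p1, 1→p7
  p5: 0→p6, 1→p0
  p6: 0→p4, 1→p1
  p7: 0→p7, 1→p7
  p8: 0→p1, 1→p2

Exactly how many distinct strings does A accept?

The useful subgraph on states {p1, p2, p8} is acyclic, so L(A) is finite; the longest accepting path visits 3 useful states, giving maximum string length 2.
Counting accepting paths from p8 by length: 2 of length 1, 2 of length 2. Total 4.

4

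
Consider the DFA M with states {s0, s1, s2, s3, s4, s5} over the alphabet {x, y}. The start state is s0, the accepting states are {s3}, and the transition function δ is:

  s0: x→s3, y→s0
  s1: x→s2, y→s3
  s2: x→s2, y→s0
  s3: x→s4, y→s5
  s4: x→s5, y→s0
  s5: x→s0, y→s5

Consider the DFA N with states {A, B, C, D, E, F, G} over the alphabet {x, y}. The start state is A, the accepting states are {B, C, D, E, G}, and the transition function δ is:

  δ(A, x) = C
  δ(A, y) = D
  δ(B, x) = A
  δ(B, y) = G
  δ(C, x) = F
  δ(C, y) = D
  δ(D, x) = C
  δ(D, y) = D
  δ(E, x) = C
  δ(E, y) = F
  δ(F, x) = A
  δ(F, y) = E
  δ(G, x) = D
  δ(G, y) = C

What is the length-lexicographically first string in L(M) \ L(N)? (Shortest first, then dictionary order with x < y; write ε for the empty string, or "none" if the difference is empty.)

The string xyxx is accepted by M but not by N.
No shorter string lies in the difference, and xyxx is the lexicographically first length-4 string in L(M) \ L(N).

xyxx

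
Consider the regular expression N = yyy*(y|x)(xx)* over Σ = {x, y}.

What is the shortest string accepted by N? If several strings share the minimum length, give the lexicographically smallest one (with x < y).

yyx

By inspection of the expression, no string of length less than 3 matches, and yyx is the lexicographically first match of length 3.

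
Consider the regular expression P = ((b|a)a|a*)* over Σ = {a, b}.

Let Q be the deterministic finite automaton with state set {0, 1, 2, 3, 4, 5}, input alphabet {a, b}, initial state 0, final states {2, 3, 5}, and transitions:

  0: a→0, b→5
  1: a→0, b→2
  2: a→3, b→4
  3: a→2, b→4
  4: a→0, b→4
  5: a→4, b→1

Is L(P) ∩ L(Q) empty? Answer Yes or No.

Yes

Converting the expression P to a DFA (subset construction, then merging equivalent states) gives the minimal DFA with states {p0, p1, p2}, start state p0, accepting states {p0} and transitions p0: a→p0, b→p1; p1: a→p0, b→p2; p2: a→p2, b→p2.
Exploring the product automaton P × Q from the start pair (p0, 0), following both machines on each input symbol, reaches 10 state pairs: (p0, 0), (p1, 5), (p0, 4), (p2, 1), (p1, 4), (p2, 0), (p2, 2), (p2, 4), (p2, 5), (p2, 3).
P accepts in {p0} and Q accepts in {2, 3, 5}; no reachable pair has both components accepting, so no string drives both machines to acceptance simultaneously and L(P) ∩ L(Q) = ∅.
So no string is accepted by both, and the intersection is empty.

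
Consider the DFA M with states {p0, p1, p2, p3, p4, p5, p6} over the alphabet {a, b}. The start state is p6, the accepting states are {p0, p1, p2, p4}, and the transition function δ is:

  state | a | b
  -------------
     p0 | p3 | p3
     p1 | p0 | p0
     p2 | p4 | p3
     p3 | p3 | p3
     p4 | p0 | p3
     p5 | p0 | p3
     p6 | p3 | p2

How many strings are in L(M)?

The useful subgraph on states {p0, p2, p4, p6} is acyclic, so L(M) is finite; the longest accepting path visits 4 useful states, giving maximum string length 3.
Counting accepting paths from p6 by length: 1 of length 1, 1 of length 2, 1 of length 3. Total 3.

3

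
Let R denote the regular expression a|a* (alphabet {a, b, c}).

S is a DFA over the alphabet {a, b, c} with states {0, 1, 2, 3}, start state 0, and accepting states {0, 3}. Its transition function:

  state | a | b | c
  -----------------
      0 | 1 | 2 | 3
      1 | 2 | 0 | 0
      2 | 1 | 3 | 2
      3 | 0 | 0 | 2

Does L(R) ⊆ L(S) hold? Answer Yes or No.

The string a is in L(R) but not in L(S).
So L(R) ⊄ L(S).

No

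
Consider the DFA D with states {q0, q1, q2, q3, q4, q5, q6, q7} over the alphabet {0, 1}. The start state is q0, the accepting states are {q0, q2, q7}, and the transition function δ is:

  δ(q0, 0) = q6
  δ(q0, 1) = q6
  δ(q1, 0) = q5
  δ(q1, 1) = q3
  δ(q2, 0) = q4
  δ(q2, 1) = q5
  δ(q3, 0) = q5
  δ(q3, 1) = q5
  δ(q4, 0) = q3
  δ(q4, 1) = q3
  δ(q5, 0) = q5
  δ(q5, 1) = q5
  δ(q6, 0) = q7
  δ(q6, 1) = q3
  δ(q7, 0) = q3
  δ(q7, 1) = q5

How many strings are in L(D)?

The useful subgraph on states {q0, q6, q7} is acyclic, so L(D) is finite; the longest accepting path visits 3 useful states, giving maximum string length 2.
Counting accepting paths from q0 by length: 1 of length 0, 2 of length 2. Total 3.

3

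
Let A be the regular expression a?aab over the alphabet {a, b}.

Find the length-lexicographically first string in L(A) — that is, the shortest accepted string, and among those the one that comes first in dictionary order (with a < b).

aab

By inspection of the expression, no string of length less than 3 matches, and aab is the lexicographically first match of length 3.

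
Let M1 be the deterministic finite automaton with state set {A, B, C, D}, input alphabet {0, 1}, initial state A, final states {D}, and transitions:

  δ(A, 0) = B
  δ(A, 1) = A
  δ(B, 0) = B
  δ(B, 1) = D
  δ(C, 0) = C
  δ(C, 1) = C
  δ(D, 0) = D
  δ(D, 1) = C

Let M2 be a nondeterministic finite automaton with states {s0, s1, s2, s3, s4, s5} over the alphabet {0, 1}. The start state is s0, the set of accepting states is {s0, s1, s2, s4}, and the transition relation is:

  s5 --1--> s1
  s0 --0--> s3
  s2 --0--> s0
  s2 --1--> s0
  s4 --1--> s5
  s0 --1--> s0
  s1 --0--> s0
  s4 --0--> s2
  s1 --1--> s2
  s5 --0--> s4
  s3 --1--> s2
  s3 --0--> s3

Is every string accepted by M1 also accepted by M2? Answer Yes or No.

The string 0100 is in L(M1) but not in L(M2).
So L(M1) ⊄ L(M2).

No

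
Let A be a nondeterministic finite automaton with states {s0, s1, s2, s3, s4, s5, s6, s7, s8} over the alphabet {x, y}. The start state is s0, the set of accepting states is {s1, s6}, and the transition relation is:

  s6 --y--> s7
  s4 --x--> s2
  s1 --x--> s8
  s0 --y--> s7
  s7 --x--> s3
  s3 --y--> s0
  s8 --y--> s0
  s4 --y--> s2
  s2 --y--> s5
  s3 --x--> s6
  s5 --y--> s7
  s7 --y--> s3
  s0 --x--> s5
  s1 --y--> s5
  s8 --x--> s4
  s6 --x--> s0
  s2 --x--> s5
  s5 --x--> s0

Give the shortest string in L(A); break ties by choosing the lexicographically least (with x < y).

yxx

A breadth-first search from s0 reaches an accepting state first via the path s0 → s7 → s3 → s6 on input yxx.
No string of length < 3 is accepted (BFS exhausts all shorter strings without reaching an accepting state), and yxx is the lexicographically least accepting string of length 3.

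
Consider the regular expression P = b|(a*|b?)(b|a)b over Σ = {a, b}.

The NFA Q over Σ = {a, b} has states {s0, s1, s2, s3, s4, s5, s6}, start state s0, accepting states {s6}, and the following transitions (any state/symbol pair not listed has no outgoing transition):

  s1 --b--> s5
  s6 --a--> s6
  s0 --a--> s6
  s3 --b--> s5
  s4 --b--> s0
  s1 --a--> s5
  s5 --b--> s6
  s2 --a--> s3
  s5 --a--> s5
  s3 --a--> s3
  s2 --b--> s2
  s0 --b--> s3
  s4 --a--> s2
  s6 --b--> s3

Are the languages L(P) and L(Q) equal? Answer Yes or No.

The string b is accepted by P but rejected by Q.
So L(P) ≠ L(Q).

No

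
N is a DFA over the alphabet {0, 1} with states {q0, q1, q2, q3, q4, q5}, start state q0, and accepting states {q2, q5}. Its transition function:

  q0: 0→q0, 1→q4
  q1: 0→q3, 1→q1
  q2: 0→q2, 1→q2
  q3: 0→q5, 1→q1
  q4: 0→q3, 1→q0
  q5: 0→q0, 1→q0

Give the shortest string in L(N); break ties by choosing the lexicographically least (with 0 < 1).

A breadth-first search from q0 reaches an accepting state first via the path q0 → q4 → q3 → q5 on input 100.
No string of length < 3 is accepted (BFS exhausts all shorter strings without reaching an accepting state), and 100 is the lexicographically least accepting string of length 3.

100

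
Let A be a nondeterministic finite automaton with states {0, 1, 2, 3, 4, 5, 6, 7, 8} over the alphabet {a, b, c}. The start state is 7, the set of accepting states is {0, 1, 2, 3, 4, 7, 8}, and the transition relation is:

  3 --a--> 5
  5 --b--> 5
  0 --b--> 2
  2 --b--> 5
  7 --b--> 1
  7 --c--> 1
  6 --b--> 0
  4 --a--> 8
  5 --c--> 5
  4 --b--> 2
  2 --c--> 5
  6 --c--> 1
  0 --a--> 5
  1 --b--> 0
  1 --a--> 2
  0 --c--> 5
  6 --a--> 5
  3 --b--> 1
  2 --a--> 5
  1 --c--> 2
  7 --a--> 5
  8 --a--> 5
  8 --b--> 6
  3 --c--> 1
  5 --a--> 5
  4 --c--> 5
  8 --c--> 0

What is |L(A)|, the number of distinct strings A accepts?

11

The useful subgraph on states {0, 1, 2, 7} is acyclic, so L(A) is finite; the longest accepting path visits 4 useful states, giving maximum string length 3.
Counting accepting paths from 7 by length: 1 of length 0, 2 of length 1, 6 of length 2, 2 of length 3. Total 11.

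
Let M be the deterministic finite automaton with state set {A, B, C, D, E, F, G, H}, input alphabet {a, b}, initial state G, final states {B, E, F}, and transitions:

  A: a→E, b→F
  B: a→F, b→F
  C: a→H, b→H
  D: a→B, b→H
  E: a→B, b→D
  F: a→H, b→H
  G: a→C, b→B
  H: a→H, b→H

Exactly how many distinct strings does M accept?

3

The useful subgraph on states {B, F, G} is acyclic, so L(M) is finite; the longest accepting path visits 3 useful states, giving maximum string length 2.
Counting accepting paths from G by length: 1 of length 1, 2 of length 2. Total 3.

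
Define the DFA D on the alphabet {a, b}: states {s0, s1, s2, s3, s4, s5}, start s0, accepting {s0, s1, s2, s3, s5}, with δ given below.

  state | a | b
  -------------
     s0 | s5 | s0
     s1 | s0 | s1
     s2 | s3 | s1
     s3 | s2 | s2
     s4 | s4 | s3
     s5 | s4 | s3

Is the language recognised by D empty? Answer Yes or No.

The empty string ε is accepted: the run s0 ends in the accepting state s0.
Since at least one string is accepted, L(D) is not empty.

No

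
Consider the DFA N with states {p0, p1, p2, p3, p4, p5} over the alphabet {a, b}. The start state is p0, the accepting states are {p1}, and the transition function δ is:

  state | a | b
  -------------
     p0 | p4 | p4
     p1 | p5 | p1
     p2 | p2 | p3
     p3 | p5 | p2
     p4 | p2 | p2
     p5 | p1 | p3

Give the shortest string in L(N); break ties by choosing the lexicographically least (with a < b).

A breadth-first search from p0 reaches an accepting state first via the path p0 → p4 → p2 → p3 → p5 → p1 on input aabaa.
No string of length < 5 is accepted (BFS exhausts all shorter strings without reaching an accepting state), and aabaa is the lexicographically least accepting string of length 5.

aabaa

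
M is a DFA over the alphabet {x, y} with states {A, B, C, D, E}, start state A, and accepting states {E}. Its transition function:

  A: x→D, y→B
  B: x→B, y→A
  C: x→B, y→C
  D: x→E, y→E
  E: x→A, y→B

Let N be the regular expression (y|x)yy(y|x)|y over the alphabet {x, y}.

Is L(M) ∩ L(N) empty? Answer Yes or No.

Yes

Converting the expression N to a DFA (subset construction, then merging equivalent states) gives the minimal DFA with states {n0, n1, n2, n3, n4, n5, n6}, start state n0, accepting states {n2, n6} and transitions n0: x→n1, y→n2; n1: x→n3, y→n4; n2: x→n3, y→n4; n3: x→n3, y→n3; n4: x→n3, y→n5; n5: x→n6, y→n6; n6: x→n3, y→n3.
Exploring the product automaton M × N from the start pair (A, n0), following both machines on each input symbol, reaches 12 state pairs: (A, n0), (D, n1), (B, n2), (E, n3), (E, n4), (B, n3), (A, n4), (A, n3), (B, n5), (D, n3), (B, n6), (A, n6).
M accepts in {E} and N accepts in {n2, n6}; no reachable pair has both components accepting, so no string drives both machines to acceptance simultaneously and L(M) ∩ L(N) = ∅.
So no string is accepted by both, and the intersection is empty.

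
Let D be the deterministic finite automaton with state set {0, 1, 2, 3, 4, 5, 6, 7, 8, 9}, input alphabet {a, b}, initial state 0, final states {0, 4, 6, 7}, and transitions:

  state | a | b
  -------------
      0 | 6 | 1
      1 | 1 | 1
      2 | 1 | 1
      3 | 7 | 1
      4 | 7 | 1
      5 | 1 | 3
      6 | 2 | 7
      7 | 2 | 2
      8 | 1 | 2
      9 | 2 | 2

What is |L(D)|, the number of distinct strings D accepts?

3

The useful subgraph on states {0, 6, 7} is acyclic, so L(D) is finite; the longest accepting path visits 3 useful states, giving maximum string length 2.
Counting accepting paths from 0 by length: 1 of length 0, 1 of length 1, 1 of length 2. Total 3.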